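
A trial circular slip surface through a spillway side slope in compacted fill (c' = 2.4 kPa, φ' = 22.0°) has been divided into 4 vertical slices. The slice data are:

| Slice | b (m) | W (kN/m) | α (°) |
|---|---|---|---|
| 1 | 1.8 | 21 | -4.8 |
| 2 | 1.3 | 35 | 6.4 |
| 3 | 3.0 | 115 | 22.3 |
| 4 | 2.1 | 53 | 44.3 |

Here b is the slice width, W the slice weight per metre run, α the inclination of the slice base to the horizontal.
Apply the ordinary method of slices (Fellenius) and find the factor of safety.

FS = 1.25

Ordinary method of slices: FS = Σ[c'·Δl_i + (W_i cosα_i)·tanφ'] / Σ W_i sinα_i, with Δl_i = b_i / cosα_i.
Slice 1: Δl = 1.8/cos(-4.8°) = 1.806 m; N'_1 = 21·cos(-4.8°) = 20.9; c'Δl = 4.34; W sinα = -1.8
Slice 2: Δl = 1.3/cos6.4° = 1.308 m; N'_2 = 35·cos6.4° = 34.8; c'Δl = 3.14; W sinα = 3.9
Slice 3: Δl = 3.0/cos22.3° = 3.243 m; N'_3 = 115·cos22.3° = 106.4; c'Δl = 7.78; W sinα = 43.6
Slice 4: Δl = 2.1/cos44.3° = 2.934 m; N'_4 = 53·cos44.3° = 37.9; c'Δl = 7.04; W sinα = 37.0
Σc'Δl = 22.3 kN/m; ΣN' = 200.0 kN/m; ΣW sinα = 82.8 kN/m
Resisting = 22.3 + 200.0·tan22.0° = 22.3 + 80.8 = 103.1 kN/m
FS = 103.1 / 82.8 = 1.245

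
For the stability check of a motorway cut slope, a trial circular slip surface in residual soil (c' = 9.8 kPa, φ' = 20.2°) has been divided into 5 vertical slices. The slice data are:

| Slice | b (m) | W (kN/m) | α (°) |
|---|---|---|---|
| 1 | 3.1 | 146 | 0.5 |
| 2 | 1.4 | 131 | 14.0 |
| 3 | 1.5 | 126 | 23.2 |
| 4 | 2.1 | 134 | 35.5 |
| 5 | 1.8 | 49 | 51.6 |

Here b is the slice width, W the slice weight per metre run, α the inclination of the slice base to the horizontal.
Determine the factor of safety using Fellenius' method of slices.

FS = 1.55

Ordinary method of slices: FS = Σ[c'·Δl_i + (W_i cosα_i)·tanφ'] / Σ W_i sinα_i, with Δl_i = b_i / cosα_i.
Slice 1: Δl = 3.1/cos0.5° = 3.100 m; N'_1 = 146·cos0.5° = 146.0; c'Δl = 30.38; W sinα = 1.3
Slice 2: Δl = 1.4/cos14.0° = 1.443 m; N'_2 = 131·cos14.0° = 127.1; c'Δl = 14.14; W sinα = 31.7
Slice 3: Δl = 1.5/cos23.2° = 1.632 m; N'_3 = 126·cos23.2° = 115.8; c'Δl = 15.99; W sinα = 49.6
Slice 4: Δl = 2.1/cos35.5° = 2.579 m; N'_4 = 134·cos35.5° = 109.1; c'Δl = 25.28; W sinα = 77.8
Slice 5: Δl = 1.8/cos51.6° = 2.898 m; N'_5 = 49·cos51.6° = 30.4; c'Δl = 28.40; W sinα = 38.4
Σc'Δl = 114.2 kN/m; ΣN' = 528.4 kN/m; ΣW sinα = 198.8 kN/m
Resisting = 114.2 + 528.4·tan20.2° = 114.2 + 194.4 = 308.6 kN/m
FS = 308.6 / 198.8 = 1.552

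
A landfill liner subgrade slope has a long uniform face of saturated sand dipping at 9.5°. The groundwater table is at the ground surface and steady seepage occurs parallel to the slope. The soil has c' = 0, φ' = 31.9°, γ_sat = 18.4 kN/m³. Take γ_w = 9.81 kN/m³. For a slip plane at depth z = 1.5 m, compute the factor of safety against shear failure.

FS = 1.74

With seepage parallel to the slope and the water table at the surface, the effective normal stress on the slip plane uses the buoyant unit weight γ' = γ_sat − γ_w while the driving shear stress uses γ_sat:
FS = [c' + γ' z cos²β tanφ'] / [γ_sat z sinβ cosβ]
(For c' = 0 this reduces to FS = (γ'/γ_sat)·tanφ'/tanβ.)
γ' = 18.4 − 9.81 = 8.59 kN/m³
Numerator = 0.0 + 8.59·1.5·cos²9.5°·tan31.9° = 0.0 + 8.59·1.5·0.9728·0.6224 = 7.802 kPa
Denominator = 18.4·1.5·sin9.5°·cos9.5° = 18.4·1.5·0.1650·0.9863 = 4.493 kPa
FS = 7.802 / 4.493 = 1.736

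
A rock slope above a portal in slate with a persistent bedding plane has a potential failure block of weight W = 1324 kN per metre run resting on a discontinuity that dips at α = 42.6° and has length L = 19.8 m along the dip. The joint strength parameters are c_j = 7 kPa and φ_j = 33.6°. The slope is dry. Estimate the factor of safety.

FS = 0.88

Resolving the block weight along and normal to the plane and applying the Mohr–Coulomb strength on the joint:
N' = W cosα = 1324·cos42.6° = 974.6 kN/m
Driving force T = W sinα = 1324·sin42.6° = 896.2 kN/m
Resisting force R = c_j·L + N'·tanφ_j = 7·19.8 + 974.6·tan33.6° = 138.6 + 647.5 = 786.1 kN/m
FS = R / T = 786.1 / 896.2 = 0.877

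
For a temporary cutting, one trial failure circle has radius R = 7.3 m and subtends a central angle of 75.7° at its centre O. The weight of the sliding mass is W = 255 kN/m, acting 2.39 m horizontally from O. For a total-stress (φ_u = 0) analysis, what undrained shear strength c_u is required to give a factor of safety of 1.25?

c_u = 10.8 kPa

FS = c_u·L_a·R / (W·d), so c_u = FS·W·d / (L_a·R).
Arc length L_a = R·θ = 7.3·(75.7°·π/180) = 7.3·1.3212 = 9.64 m
c_u = 1.25·255·2.39 / (9.64·7.3) = 761.8 / 70.41 = 10.82 kPa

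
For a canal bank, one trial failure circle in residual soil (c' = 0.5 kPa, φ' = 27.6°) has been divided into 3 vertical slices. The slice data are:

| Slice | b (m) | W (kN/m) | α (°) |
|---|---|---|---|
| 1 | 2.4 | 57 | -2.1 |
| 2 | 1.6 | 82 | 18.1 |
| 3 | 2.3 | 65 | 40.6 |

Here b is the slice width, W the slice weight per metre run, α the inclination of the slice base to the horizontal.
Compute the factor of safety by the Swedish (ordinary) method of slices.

Ordinary method of slices: FS = Σ[c'·Δl_i + (W_i cosα_i)·tanφ'] / Σ W_i sinα_i, with Δl_i = b_i / cosα_i.
Slice 1: Δl = 2.4/cos(-2.1°) = 2.402 m; N'_1 = 57·cos(-2.1°) = 57.0; c'Δl = 1.20; W sinα = -2.1
Slice 2: Δl = 1.6/cos18.1° = 1.683 m; N'_2 = 82·cos18.1° = 77.9; c'Δl = 0.84; W sinα = 25.5
Slice 3: Δl = 2.3/cos40.6° = 3.029 m; N'_3 = 65·cos40.6° = 49.4; c'Δl = 1.51; W sinα = 42.3
Σc'Δl = 3.6 kN/m; ΣN' = 184.3 kN/m; ΣW sinα = 65.7 kN/m
Resisting = 3.6 + 184.3·tan27.6° = 3.6 + 96.3 = 99.9 kN/m
FS = 99.9 / 65.7 = 1.521

FS = 1.52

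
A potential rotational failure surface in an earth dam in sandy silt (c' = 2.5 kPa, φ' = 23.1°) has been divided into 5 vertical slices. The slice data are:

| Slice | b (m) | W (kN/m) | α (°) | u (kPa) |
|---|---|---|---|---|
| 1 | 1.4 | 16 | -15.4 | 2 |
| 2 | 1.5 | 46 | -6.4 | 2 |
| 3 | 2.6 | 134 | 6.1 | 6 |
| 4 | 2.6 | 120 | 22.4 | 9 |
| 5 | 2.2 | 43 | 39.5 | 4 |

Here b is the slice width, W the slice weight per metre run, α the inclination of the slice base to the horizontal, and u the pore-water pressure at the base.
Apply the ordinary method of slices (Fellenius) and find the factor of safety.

Ordinary method of slices: FS = Σ[c'·Δl_i + (W_i cosα_i − u_i·Δl_i)·tanφ'] / Σ W_i sinα_i, with Δl_i = b_i / cosα_i.
Slice 1: Δl = 1.4/cos(-15.4°) = 1.452 m; N'_1 = 16·cos(-15.4°) − 2·1.452 = 12.5; c'Δl = 3.63; W sinα = -4.2
Slice 2: Δl = 1.5/cos(-6.4°) = 1.509 m; N'_2 = 46·cos(-6.4°) − 2·1.509 = 42.7; c'Δl = 3.77; W sinα = -5.1
Slice 3: Δl = 2.6/cos6.1° = 2.615 m; N'_3 = 134·cos6.1° − 6·2.615 = 117.6; c'Δl = 6.54; W sinα = 14.2
Slice 4: Δl = 2.6/cos22.4° = 2.812 m; N'_4 = 120·cos22.4° − 9·2.812 = 85.6; c'Δl = 7.03; W sinα = 45.7
Slice 5: Δl = 2.2/cos39.5° = 2.851 m; N'_5 = 43·cos39.5° − 4·2.851 = 21.8; c'Δl = 7.13; W sinα = 27.4
Σc'Δl = 28.1 kN/m; ΣN' = 280.2 kN/m; ΣW sinα = 77.9 kN/m
Resisting = 28.1 + 280.2·tan23.1° = 28.1 + 119.5 = 147.6 kN/m
FS = 147.6 / 77.9 = 1.894

FS = 1.89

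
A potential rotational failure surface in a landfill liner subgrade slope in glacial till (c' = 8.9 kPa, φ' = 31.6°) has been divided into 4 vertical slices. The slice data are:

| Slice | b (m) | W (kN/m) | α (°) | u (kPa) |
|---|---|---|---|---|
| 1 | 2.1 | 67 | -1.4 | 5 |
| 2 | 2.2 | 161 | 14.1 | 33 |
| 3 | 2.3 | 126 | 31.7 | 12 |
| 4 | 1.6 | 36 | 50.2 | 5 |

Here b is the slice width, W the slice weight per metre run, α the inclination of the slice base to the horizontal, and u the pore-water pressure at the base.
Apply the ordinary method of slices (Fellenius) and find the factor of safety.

Ordinary method of slices: FS = Σ[c'·Δl_i + (W_i cosα_i − u_i·Δl_i)·tanφ'] / Σ W_i sinα_i, with Δl_i = b_i / cosα_i.
Slice 1: Δl = 2.1/cos(-1.4°) = 2.101 m; N'_1 = 67·cos(-1.4°) − 5·2.101 = 56.5; c'Δl = 18.70; W sinα = -1.6
Slice 2: Δl = 2.2/cos14.1° = 2.268 m; N'_2 = 161·cos14.1° − 33·2.268 = 81.3; c'Δl = 20.19; W sinα = 39.2
Slice 3: Δl = 2.3/cos31.7° = 2.703 m; N'_3 = 126·cos31.7° − 12·2.703 = 74.8; c'Δl = 24.06; W sinα = 66.2
Slice 4: Δl = 1.6/cos50.2° = 2.500 m; N'_4 = 36·cos50.2° − 5·2.500 = 10.5; c'Δl = 22.25; W sinα = 27.7
Σc'Δl = 85.2 kN/m; ΣN' = 223.1 kN/m; ΣW sinα = 131.5 kN/m
Resisting = 85.2 + 223.1·tan31.6° = 85.2 + 137.2 = 222.4 kN/m
FS = 222.4 / 131.5 = 1.692

FS = 1.69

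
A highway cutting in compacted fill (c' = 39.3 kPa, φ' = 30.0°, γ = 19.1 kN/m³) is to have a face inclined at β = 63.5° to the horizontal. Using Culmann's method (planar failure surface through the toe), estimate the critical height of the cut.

H_c = 38.40 m

Culmann's analysis gives the critical failure plane at α_cr = (β + φ')/2 = (63.5 + 30.0)/2 = 46.8°, and the critical height
H_c = (4c'/γ) · sinβ cosφ' / [1 − cos(β − φ')]
    = (4·39.3/19.1) · sin63.5°·cos30.0° / [1 − cos(33.5°)]
    = 8.230 · 0.8949·0.8660 / [1 − 0.8339]
    = 8.230 · 0.7750 / 0.1661
    = 38.40 m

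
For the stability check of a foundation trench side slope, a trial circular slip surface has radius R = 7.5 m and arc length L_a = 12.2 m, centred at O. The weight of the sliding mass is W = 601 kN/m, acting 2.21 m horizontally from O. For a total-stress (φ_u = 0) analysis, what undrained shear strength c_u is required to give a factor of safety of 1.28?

c_u = 18.6 kPa

FS = c_u·L_a·R / (W·d), so c_u = FS·W·d / (L_a·R).
c_u = 1.28·601·2.21 / (12.20·7.5) = 1700.1 / 91.50 = 18.58 kPa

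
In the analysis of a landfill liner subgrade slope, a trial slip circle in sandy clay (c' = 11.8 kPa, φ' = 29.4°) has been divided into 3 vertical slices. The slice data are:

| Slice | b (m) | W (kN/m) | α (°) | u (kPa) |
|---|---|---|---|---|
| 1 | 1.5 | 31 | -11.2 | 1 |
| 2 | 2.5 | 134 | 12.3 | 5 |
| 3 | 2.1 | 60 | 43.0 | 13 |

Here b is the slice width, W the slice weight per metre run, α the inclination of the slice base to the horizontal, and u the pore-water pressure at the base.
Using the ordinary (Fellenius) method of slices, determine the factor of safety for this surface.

Ordinary method of slices: FS = Σ[c'·Δl_i + (W_i cosα_i − u_i·Δl_i)·tanφ'] / Σ W_i sinα_i, with Δl_i = b_i / cosα_i.
Slice 1: Δl = 1.5/cos(-11.2°) = 1.529 m; N'_1 = 31·cos(-11.2°) − 1·1.529 = 28.9; c'Δl = 18.04; W sinα = -6.0
Slice 2: Δl = 2.5/cos12.3° = 2.559 m; N'_2 = 134·cos12.3° − 5·2.559 = 118.1; c'Δl = 30.19; W sinα = 28.5
Slice 3: Δl = 2.1/cos43.0° = 2.871 m; N'_3 = 60·cos43.0° − 13·2.871 = 6.6; c'Δl = 33.88; W sinα = 40.9
Σc'Δl = 82.1 kN/m; ΣN' = 153.6 kN/m; ΣW sinα = 63.4 kN/m
Resisting = 82.1 + 153.6·tan29.4° = 82.1 + 86.5 = 168.6 kN/m
FS = 168.6 / 63.4 = 2.658

FS = 2.66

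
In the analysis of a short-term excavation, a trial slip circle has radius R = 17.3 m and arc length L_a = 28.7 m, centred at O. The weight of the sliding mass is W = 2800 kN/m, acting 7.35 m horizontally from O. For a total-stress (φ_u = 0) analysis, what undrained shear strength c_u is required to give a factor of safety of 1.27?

FS = c_u·L_a·R / (W·d), so c_u = FS·W·d / (L_a·R).
c_u = 1.27·2800·7.35 / (28.70·17.3) = 26136.6 / 496.51 = 52.64 kPa

c_u = 52.6 kPa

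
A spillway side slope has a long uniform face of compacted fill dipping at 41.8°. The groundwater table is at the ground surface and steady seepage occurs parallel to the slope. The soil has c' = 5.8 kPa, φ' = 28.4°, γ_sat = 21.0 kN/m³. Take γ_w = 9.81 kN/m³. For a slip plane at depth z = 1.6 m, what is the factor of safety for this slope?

With seepage parallel to the slope and the water table at the surface, the effective normal stress on the slip plane uses the buoyant unit weight γ' = γ_sat − γ_w while the driving shear stress uses γ_sat:
FS = [c' + γ' z cos²β tanφ'] / [γ_sat z sinβ cosβ]
γ' = 21.0 − 9.81 = 11.19 kN/m³
Numerator = 5.8 + 11.19·1.6·cos²41.8°·tan28.4° = 5.8 + 11.19·1.6·0.5557·0.5407 = 11.180 kPa
Denominator = 21.0·1.6·sin41.8°·cos41.8° = 21.0·1.6·0.6665·0.7455 = 16.695 kPa
FS = 11.180 / 16.695 = 0.670

FS = 0.67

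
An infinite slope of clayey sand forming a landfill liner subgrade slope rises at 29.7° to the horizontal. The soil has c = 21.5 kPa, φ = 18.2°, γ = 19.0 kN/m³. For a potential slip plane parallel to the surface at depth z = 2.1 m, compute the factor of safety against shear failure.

For an infinite slope with a slip plane parallel to the surface (no pore pressure): FS = [c + γz cos²β tanφ] / [γz sinβ cosβ].
γz = 19.0·2.1 = 39.90 kN/m²
Numerator = 21.5 + 39.90·cos²29.7°·tan18.2° = 21.5 + 39.90·0.7545·0.3288 = 31.398 kPa
Denominator = 39.90·sin29.7°·cos29.7° = 39.90·0.4955·0.8686 = 17.172 kPa
FS = 31.398 / 17.172 = 1.828

FS = 1.83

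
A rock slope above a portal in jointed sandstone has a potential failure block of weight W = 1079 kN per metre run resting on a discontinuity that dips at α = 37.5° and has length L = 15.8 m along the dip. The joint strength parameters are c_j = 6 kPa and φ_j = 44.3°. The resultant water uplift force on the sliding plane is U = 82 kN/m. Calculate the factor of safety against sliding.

FS = 1.29

Resolving the block weight along and normal to the plane and applying the Mohr–Coulomb strength on the joint:
N' = W cosα − U = 1079·cos37.5° − 82 = 774.0 kN/m
Driving force T = W sinα = 1079·sin37.5° = 656.9 kN/m
Resisting force R = c_j·L + N'·tanφ_j = 6·15.8 + 774.0·tan44.3° = 94.8 + 755.3 = 850.1 kN/m
FS = R / T = 850.1 / 656.9 = 1.294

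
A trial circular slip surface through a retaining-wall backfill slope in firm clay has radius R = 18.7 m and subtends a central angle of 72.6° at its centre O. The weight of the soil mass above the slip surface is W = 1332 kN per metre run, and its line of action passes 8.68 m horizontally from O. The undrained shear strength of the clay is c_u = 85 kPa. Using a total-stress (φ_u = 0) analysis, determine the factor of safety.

Taking moments about the centre O, the resisting moment is provided by the undrained shear strength acting along the arc:
Arc length L_a = R·θ = 18.7·(72.6°·π/180) = 18.7·1.2671 = 23.69 m
M_R = c_u·L_a·R = 85·23.69·18.7 = 37663.1 kN·m/m
M_D = W·d = 1332·8.68 = 11561.8 kN·m/m
FS = M_R / M_D = 37663.1 / 11561.8 = 3.258

FS = 3.26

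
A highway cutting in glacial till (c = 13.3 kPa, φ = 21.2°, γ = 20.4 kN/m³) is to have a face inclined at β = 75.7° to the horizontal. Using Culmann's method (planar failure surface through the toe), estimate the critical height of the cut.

H_c = 5.62 m

Culmann's analysis gives the critical failure plane at α_cr = (β + φ)/2 = (75.7 + 21.2)/2 = 48.5°, and the critical height
H_c = (4c/γ) · sinβ cosφ / [1 − cos(β − φ)]
    = (4·13.3/20.4) · sin75.7°·cos21.2° / [1 − cos(54.5°)]
    = 2.608 · 0.9690·0.9323 / [1 − 0.5807]
    = 2.608 · 0.9034 / 0.4193
    = 5.62 m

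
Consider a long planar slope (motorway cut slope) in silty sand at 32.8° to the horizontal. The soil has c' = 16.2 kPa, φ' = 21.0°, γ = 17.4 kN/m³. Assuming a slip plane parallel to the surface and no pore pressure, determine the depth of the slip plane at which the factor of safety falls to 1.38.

Setting FS = 1.38 in FS = [c' + γz cos²β tanφ'] / [γz sinβ cosβ] and solving for z:
z = c' / [γ cosβ (FS·sinβ − cosβ·tanφ')]
  = 16.2 / [17.4·cos32.8°·(1.38·sin32.8° − cos32.8°·tan21.0°)]
  = 16.2 / [17.4·0.8406·(1.38·0.5417 − 0.8406·0.3839)]
  = 16.2 / 6.2144 = 2.607 m

z = 2.61 m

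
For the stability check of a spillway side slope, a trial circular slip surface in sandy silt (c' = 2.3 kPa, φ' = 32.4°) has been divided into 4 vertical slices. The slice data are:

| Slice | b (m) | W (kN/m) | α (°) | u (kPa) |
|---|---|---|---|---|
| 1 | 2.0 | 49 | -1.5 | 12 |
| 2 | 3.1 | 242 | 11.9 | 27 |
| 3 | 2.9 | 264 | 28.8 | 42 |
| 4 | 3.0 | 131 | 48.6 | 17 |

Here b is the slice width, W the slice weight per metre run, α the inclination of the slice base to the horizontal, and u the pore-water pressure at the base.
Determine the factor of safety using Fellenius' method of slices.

Ordinary method of slices: FS = Σ[c'·Δl_i + (W_i cosα_i − u_i·Δl_i)·tanφ'] / Σ W_i sinα_i, with Δl_i = b_i / cosα_i.
Slice 1: Δl = 2.0/cos(-1.5°) = 2.001 m; N'_1 = 49·cos(-1.5°) − 12·2.001 = 25.0; c'Δl = 4.60; W sinα = -1.3
Slice 2: Δl = 3.1/cos11.9° = 3.168 m; N'_2 = 242·cos11.9° − 27·3.168 = 151.3; c'Δl = 7.29; W sinα = 49.9
Slice 3: Δl = 2.9/cos28.8° = 3.309 m; N'_3 = 264·cos28.8° − 42·3.309 = 92.4; c'Δl = 7.61; W sinα = 127.2
Slice 4: Δl = 3.0/cos48.6° = 4.536 m; N'_4 = 131·cos48.6° − 17·4.536 = 9.5; c'Δl = 10.43; W sinα = 98.3
Σc'Δl = 29.9 kN/m; ΣN' = 278.1 kN/m; ΣW sinα = 274.1 kN/m
Resisting = 29.9 + 278.1·tan32.4° = 29.9 + 176.5 = 206.4 kN/m
FS = 206.4 / 274.1 = 0.753

FS = 0.75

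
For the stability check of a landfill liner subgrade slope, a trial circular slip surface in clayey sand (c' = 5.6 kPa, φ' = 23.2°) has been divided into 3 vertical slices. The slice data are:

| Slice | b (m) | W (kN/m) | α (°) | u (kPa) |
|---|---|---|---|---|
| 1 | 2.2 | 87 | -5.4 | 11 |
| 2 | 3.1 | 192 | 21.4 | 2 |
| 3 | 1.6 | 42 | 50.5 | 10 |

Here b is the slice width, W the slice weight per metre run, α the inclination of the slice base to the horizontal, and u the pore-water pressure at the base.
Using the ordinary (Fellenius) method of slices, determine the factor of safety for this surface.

FS = 1.55

Ordinary method of slices: FS = Σ[c'·Δl_i + (W_i cosα_i − u_i·Δl_i)·tanφ'] / Σ W_i sinα_i, with Δl_i = b_i / cosα_i.
Slice 1: Δl = 2.2/cos(-5.4°) = 2.210 m; N'_1 = 87·cos(-5.4°) − 11·2.210 = 62.3; c'Δl = 12.37; W sinα = -8.2
Slice 2: Δl = 3.1/cos21.4° = 3.330 m; N'_2 = 192·cos21.4° − 2·3.330 = 172.1; c'Δl = 18.65; W sinα = 70.1
Slice 3: Δl = 1.6/cos50.5° = 2.515 m; N'_3 = 42·cos50.5° − 10·2.515 = 1.6; c'Δl = 14.09; W sinα = 32.4
Σc'Δl = 45.1 kN/m; ΣN' = 236.0 kN/m; ΣW sinα = 94.3 kN/m
Resisting = 45.1 + 236.0·tan23.2° = 45.1 + 101.1 = 146.2 kN/m
FS = 146.2 / 94.3 = 1.551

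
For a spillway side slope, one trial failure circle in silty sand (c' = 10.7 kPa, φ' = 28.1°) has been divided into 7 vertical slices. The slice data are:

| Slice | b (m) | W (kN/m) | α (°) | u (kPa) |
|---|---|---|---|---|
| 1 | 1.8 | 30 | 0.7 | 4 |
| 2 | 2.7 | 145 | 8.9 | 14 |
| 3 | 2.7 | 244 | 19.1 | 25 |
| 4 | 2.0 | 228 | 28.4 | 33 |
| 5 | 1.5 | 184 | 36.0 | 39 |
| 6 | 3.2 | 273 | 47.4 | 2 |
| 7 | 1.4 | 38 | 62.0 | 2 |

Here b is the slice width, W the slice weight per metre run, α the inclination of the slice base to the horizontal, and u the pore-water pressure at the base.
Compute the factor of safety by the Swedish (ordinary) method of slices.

Ordinary method of slices: FS = Σ[c'·Δl_i + (W_i cosα_i − u_i·Δl_i)·tanφ'] / Σ W_i sinα_i, with Δl_i = b_i / cosα_i.
Slice 1: Δl = 1.8/cos0.7° = 1.800 m; N'_1 = 30·cos0.7° − 4·1.800 = 22.8; c'Δl = 19.26; W sinα = 0.4
Slice 2: Δl = 2.7/cos8.9° = 2.733 m; N'_2 = 145·cos8.9° − 14·2.733 = 105.0; c'Δl = 29.24; W sinα = 22.4
Slice 3: Δl = 2.7/cos19.1° = 2.857 m; N'_3 = 244·cos19.1° − 25·2.857 = 159.1; c'Δl = 30.57; W sinα = 79.8
Slice 4: Δl = 2.0/cos28.4° = 2.274 m; N'_4 = 228·cos28.4° − 33·2.274 = 125.5; c'Δl = 24.33; W sinα = 108.4
Slice 5: Δl = 1.5/cos36.0° = 1.854 m; N'_5 = 184·cos36.0° − 39·1.854 = 76.5; c'Δl = 19.84; W sinα = 108.2
Slice 6: Δl = 3.2/cos47.4° = 4.728 m; N'_6 = 273·cos47.4° − 2·4.728 = 175.3; c'Δl = 50.59; W sinα = 201.0
Slice 7: Δl = 1.4/cos62.0° = 2.982 m; N'_7 = 38·cos62.0° − 2·2.982 = 11.9; c'Δl = 31.91; W sinα = 33.6
Σc'Δl = 205.7 kN/m; ΣN' = 676.2 kN/m; ΣW sinα = 553.7 kN/m
Resisting = 205.7 + 676.2·tan28.1° = 205.7 + 361.1 = 566.8 kN/m
FS = 566.8 / 553.7 = 1.024

FS = 1.02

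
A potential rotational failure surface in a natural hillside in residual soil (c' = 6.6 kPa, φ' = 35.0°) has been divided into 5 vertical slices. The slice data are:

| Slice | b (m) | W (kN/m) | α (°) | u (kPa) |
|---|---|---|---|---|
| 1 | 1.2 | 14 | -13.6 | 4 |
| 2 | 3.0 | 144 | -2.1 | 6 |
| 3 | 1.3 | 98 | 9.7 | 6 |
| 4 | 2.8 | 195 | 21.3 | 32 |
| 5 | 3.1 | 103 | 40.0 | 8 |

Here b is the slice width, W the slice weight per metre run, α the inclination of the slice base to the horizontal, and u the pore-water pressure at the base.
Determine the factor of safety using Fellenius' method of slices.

FS = 2.29

Ordinary method of slices: FS = Σ[c'·Δl_i + (W_i cosα_i − u_i·Δl_i)·tanφ'] / Σ W_i sinα_i, with Δl_i = b_i / cosα_i.
Slice 1: Δl = 1.2/cos(-13.6°) = 1.235 m; N'_1 = 14·cos(-13.6°) − 4·1.235 = 8.7; c'Δl = 8.15; W sinα = -3.3
Slice 2: Δl = 3.0/cos(-2.1°) = 3.002 m; N'_2 = 144·cos(-2.1°) − 6·3.002 = 125.9; c'Δl = 19.81; W sinα = -5.3
Slice 3: Δl = 1.3/cos9.7° = 1.319 m; N'_3 = 98·cos9.7° − 6·1.319 = 88.7; c'Δl = 8.70; W sinα = 16.5
Slice 4: Δl = 2.8/cos21.3° = 3.005 m; N'_4 = 195·cos21.3° − 32·3.005 = 85.5; c'Δl = 19.83; W sinα = 70.8
Slice 5: Δl = 3.1/cos40.0° = 4.047 m; N'_5 = 103·cos40.0° − 8·4.047 = 46.5; c'Δl = 26.71; W sinα = 66.2
Σc'Δl = 83.2 kN/m; ΣN' = 355.3 kN/m; ΣW sinα = 145.0 kN/m
Resisting = 83.2 + 355.3·tan35.0° = 83.2 + 248.8 = 332.0 kN/m
FS = 332.0 / 145.0 = 2.290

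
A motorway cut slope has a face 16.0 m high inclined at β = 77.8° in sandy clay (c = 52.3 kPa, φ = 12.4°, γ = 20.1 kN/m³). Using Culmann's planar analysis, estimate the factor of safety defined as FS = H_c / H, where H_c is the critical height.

FS = 1.06

H_c = (4c/γ) · sinβ cosφ / [1 − cos(β − φ)]
    = (4·52.3/20.1) · sin77.8°·cos12.4° / [1 − cos65.4°]
    = 10.408 · 0.9546 / 0.5837 = 17.02 m
FS = H_c / H = 17.02 / 16.0 = 1.064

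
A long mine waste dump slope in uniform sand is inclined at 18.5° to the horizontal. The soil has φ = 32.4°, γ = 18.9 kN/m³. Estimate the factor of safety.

For a dry cohesionless infinite slope the factor of safety is FS = tanφ / tanβ.
FS = tan32.4° / tan18.5° = 0.6346 / 0.3346 = 1.897

FS = 1.90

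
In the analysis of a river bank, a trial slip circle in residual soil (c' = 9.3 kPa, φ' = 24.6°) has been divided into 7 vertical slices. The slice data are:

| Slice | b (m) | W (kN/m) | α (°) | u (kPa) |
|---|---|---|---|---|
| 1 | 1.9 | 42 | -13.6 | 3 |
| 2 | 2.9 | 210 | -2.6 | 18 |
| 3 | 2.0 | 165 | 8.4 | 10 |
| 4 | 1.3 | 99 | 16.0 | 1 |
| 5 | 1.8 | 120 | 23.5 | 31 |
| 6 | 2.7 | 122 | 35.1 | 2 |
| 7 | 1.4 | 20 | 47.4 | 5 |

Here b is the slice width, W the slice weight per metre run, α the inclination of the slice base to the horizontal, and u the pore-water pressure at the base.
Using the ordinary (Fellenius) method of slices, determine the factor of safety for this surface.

Ordinary method of slices: FS = Σ[c'·Δl_i + (W_i cosα_i − u_i·Δl_i)·tanφ'] / Σ W_i sinα_i, with Δl_i = b_i / cosα_i.
Slice 1: Δl = 1.9/cos(-13.6°) = 1.955 m; N'_1 = 42·cos(-13.6°) − 3·1.955 = 35.0; c'Δl = 18.18; W sinα = -9.9
Slice 2: Δl = 2.9/cos(-2.6°) = 2.903 m; N'_2 = 210·cos(-2.6°) − 18·2.903 = 157.5; c'Δl = 27.00; W sinα = -9.5
Slice 3: Δl = 2.0/cos8.4° = 2.022 m; N'_3 = 165·cos8.4° − 10·2.022 = 143.0; c'Δl = 18.80; W sinα = 24.1
Slice 4: Δl = 1.3/cos16.0° = 1.352 m; N'_4 = 99·cos16.0° − 1·1.352 = 93.8; c'Δl = 12.58; W sinα = 27.3
Slice 5: Δl = 1.8/cos23.5° = 1.963 m; N'_5 = 120·cos23.5° − 31·1.963 = 49.2; c'Δl = 18.25; W sinα = 47.8
Slice 6: Δl = 2.7/cos35.1° = 3.300 m; N'_6 = 122·cos35.1° − 2·3.300 = 93.2; c'Δl = 30.69; W sinα = 70.2
Slice 7: Δl = 1.4/cos47.4° = 2.068 m; N'_7 = 20·cos47.4° − 5·2.068 = 3.2; c'Δl = 19.24; W sinα = 14.7
Σc'Δl = 144.7 kN/m; ΣN' = 574.9 kN/m; ΣW sinα = 164.7 kN/m
Resisting = 144.7 + 574.9·tan24.6° = 144.7 + 263.2 = 408.0 kN/m
FS = 408.0 / 164.7 = 2.477

FS = 2.48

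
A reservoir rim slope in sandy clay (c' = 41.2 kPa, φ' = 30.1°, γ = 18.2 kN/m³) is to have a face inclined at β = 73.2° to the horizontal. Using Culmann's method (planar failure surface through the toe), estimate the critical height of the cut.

Culmann's analysis gives the critical failure plane at α_cr = (β + φ')/2 = (73.2 + 30.1)/2 = 51.7°, and the critical height
H_c = (4c'/γ) · sinβ cosφ' / [1 − cos(β − φ')]
    = (4·41.2/18.2) · sin73.2°·cos30.1° / [1 − cos(43.1°)]
    = 9.055 · 0.9573·0.8652 / [1 − 0.7302]
    = 9.055 · 0.8282 / 0.2698
    = 27.79 m

H_c = 27.79 m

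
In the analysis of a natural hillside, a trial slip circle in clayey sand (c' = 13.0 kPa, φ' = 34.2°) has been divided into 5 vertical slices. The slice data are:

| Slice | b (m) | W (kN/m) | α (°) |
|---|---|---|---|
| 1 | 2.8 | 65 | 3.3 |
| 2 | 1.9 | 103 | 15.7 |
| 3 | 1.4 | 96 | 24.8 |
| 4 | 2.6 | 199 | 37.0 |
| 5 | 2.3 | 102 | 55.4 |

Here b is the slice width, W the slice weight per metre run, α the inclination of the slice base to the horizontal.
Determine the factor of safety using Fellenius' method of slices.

FS = 1.80

Ordinary method of slices: FS = Σ[c'·Δl_i + (W_i cosα_i)·tanφ'] / Σ W_i sinα_i, with Δl_i = b_i / cosα_i.
Slice 1: Δl = 2.8/cos3.3° = 2.805 m; N'_1 = 65·cos3.3° = 64.9; c'Δl = 36.46; W sinα = 3.7
Slice 2: Δl = 1.9/cos15.7° = 1.974 m; N'_2 = 103·cos15.7° = 99.2; c'Δl = 25.66; W sinα = 27.9
Slice 3: Δl = 1.4/cos24.8° = 1.542 m; N'_3 = 96·cos24.8° = 87.1; c'Δl = 20.05; W sinα = 40.3
Slice 4: Δl = 2.6/cos37.0° = 3.256 m; N'_4 = 199·cos37.0° = 158.9; c'Δl = 42.32; W sinα = 119.8
Slice 5: Δl = 2.3/cos55.4° = 4.050 m; N'_5 = 102·cos55.4° = 57.9; c'Δl = 52.66; W sinα = 84.0
Σc'Δl = 177.1 kN/m; ΣN' = 468.0 kN/m; ΣW sinα = 275.6 kN/m
Resisting = 177.1 + 468.0·tan34.2° = 177.1 + 318.1 = 495.2 kN/m
FS = 495.2 / 275.6 = 1.797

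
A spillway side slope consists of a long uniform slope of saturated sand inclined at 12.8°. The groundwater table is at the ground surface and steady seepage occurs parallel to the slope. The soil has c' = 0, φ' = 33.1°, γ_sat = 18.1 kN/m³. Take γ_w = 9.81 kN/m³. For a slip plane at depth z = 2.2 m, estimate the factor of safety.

FS = 1.31

With seepage parallel to the slope and the water table at the surface, the effective normal stress on the slip plane uses the buoyant unit weight γ' = γ_sat − γ_w while the driving shear stress uses γ_sat:
FS = [c' + γ' z cos²β tanφ'] / [γ_sat z sinβ cosβ]
(For c' = 0 this reduces to FS = (γ'/γ_sat)·tanφ'/tanβ.)
γ' = 18.1 − 9.81 = 8.29 kN/m³
Numerator = 0.0 + 8.29·2.2·cos²12.8°·tan33.1° = 0.0 + 8.29·2.2·0.9509·0.6519 = 11.306 kPa
Denominator = 18.1·2.2·sin12.8°·cos12.8° = 18.1·2.2·0.2215·0.9751 = 8.603 kPa
FS = 11.306 / 8.603 = 1.314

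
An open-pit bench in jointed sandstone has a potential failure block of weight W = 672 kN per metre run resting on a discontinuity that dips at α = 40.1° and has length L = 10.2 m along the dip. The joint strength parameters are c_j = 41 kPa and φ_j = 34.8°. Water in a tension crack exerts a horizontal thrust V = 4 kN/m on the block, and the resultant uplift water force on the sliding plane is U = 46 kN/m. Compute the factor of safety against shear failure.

Resolving the block weight along and normal to the plane and applying the Mohr–Coulomb strength on the joint:
N' = W cosα − U − V sinα = 672·cos40.1° − 46 − 4·sin40.1° = 465.5 kN/m
Driving force T = W sinα + V cosα = 672·sin40.1° + 4·cos40.1° = 435.9 kN/m
Resisting force R = c_j·L + N'·tanφ_j = 41·10.2 + 465.5·tan34.8° = 418.2 + 323.5 = 741.7 kN/m
FS = R / T = 741.7 / 435.9 = 1.701

FS = 1.70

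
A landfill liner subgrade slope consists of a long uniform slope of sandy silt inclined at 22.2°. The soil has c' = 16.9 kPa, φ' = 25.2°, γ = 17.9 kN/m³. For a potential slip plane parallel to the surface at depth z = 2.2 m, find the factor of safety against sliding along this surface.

FS = 2.38

For an infinite slope with a slip plane parallel to the surface (no pore pressure): FS = [c' + γz cos²β tanφ'] / [γz sinβ cosβ].
γz = 17.9·2.2 = 39.38 kN/m²
Numerator = 16.9 + 39.38·cos²22.2°·tan25.2° = 16.9 + 39.38·0.8572·0.4706 = 32.785 kPa
Denominator = 39.38·sin22.2°·cos22.2° = 39.38·0.3778·0.9259 = 13.776 kPa
FS = 32.785 / 13.776 = 2.380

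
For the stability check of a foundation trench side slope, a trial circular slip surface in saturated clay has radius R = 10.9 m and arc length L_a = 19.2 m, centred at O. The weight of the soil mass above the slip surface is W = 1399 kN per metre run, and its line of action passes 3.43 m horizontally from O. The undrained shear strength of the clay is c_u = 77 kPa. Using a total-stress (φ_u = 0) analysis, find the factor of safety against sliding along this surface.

FS = 3.36

Taking moments about the centre O, the resisting moment is provided by the undrained shear strength acting along the arc:
M_R = c_u·L_a·R = 77·19.20·10.9 = 16114.6 kN·m/m
M_D = W·d = 1399·3.43 = 4798.6 kN·m/m
FS = M_R / M_D = 16114.6 / 4798.6 = 3.358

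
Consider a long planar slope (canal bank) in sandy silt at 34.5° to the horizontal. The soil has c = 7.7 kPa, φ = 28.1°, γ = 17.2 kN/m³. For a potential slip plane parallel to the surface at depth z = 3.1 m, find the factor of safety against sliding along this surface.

For an infinite slope with a slip plane parallel to the surface (no pore pressure): FS = [c + γz cos²β tanφ] / [γz sinβ cosβ].
γz = 17.2·3.1 = 53.32 kN/m²
Numerator = 7.7 + 53.32·cos²34.5°·tan28.1° = 7.7 + 53.32·0.6792·0.5340 = 27.037 kPa
Denominator = 53.32·sin34.5°·cos34.5° = 53.32·0.5664·0.8241 = 24.889 kPa
FS = 27.037 / 24.889 = 1.086

FS = 1.09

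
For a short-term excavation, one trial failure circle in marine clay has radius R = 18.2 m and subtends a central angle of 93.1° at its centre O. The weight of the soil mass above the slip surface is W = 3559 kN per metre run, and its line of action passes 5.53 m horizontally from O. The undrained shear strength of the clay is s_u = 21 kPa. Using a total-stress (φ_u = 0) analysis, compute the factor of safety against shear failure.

FS = 0.57

Taking moments about the centre O, the resisting moment is provided by the undrained shear strength acting along the arc:
Arc length L_a = R·θ = 18.2·(93.1°·π/180) = 18.2·1.6249 = 29.57 m
M_R = s_u·L_a·R = 21·29.57·18.2 = 11302.9 kN·m/m
M_D = W·d = 3559·5.53 = 19681.3 kN·m/m
FS = M_R / M_D = 11302.9 / 19681.3 = 0.574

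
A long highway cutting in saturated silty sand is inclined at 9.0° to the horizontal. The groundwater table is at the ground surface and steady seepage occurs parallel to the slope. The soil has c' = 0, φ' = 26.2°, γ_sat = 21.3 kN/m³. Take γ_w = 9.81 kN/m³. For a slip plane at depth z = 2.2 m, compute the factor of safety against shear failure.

FS = 1.68

With seepage parallel to the slope and the water table at the surface, the effective normal stress on the slip plane uses the buoyant unit weight γ' = γ_sat − γ_w while the driving shear stress uses γ_sat:
FS = [c' + γ' z cos²β tanφ'] / [γ_sat z sinβ cosβ]
(For c' = 0 this reduces to FS = (γ'/γ_sat)·tanφ'/tanβ.)
γ' = 21.3 − 9.81 = 11.49 kN/m³
Numerator = 0.0 + 11.49·2.2·cos²9.0°·tan26.2° = 0.0 + 11.49·2.2·0.9755·0.4921 = 12.134 kPa
Denominator = 21.3·2.2·sin9.0°·cos9.0° = 21.3·2.2·0.1564·0.9877 = 7.240 kPa
FS = 12.134 / 7.240 = 1.676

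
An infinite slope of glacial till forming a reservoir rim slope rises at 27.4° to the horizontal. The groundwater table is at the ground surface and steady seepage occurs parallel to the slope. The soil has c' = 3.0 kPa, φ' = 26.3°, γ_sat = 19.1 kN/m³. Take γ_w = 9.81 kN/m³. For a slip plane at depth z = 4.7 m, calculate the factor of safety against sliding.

FS = 0.55

With seepage parallel to the slope and the water table at the surface, the effective normal stress on the slip plane uses the buoyant unit weight γ' = γ_sat − γ_w while the driving shear stress uses γ_sat:
FS = [c' + γ' z cos²β tanφ'] / [γ_sat z sinβ cosβ]
γ' = 19.1 − 9.81 = 9.29 kN/m³
Numerator = 3.0 + 9.29·4.7·cos²27.4°·tan26.3° = 3.0 + 9.29·4.7·0.7882·0.4942 = 20.009 kPa
Denominator = 19.1·4.7·sin27.4°·cos27.4° = 19.1·4.7·0.4602·0.8878 = 36.678 kPa
FS = 20.009 / 36.678 = 0.546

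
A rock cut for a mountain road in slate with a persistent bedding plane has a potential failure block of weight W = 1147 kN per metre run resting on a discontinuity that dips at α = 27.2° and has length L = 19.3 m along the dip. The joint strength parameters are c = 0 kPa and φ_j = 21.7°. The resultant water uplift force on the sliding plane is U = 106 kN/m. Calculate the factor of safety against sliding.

Resolving the block weight along and normal to the plane and applying the Mohr–Coulomb strength on the joint:
N' = W cosα − U = 1147·cos27.2° − 106 = 914.2 kN/m
Driving force T = W sinα = 1147·sin27.2° = 524.3 kN/m
Resisting force R = c·L + N'·tanφ_j = 0·19.3 + 914.2·tan21.7° = 0.0 + 363.8 = 363.8 kN/m
FS = R / T = 363.8 / 524.3 = 0.694

FS = 0.69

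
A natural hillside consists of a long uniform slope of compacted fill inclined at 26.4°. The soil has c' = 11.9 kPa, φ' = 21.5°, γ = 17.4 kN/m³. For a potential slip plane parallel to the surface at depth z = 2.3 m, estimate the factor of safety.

FS = 1.54

For an infinite slope with a slip plane parallel to the surface (no pore pressure): FS = [c' + γz cos²β tanφ'] / [γz sinβ cosβ].
γz = 17.4·2.3 = 40.02 kN/m²
Numerator = 11.9 + 40.02·cos²26.4°·tan21.5° = 11.9 + 40.02·0.8023·0.3939 = 24.548 kPa
Denominator = 40.02·sin26.4°·cos26.4° = 40.02·0.4446·0.8957 = 15.939 kPa
FS = 24.548 / 15.939 = 1.540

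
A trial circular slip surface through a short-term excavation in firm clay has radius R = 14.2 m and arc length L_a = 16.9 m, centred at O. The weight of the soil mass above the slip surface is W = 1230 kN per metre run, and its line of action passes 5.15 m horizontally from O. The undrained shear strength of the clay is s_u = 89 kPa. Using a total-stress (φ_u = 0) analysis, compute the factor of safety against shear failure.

FS = 3.37

Taking moments about the centre O, the resisting moment is provided by the undrained shear strength acting along the arc:
M_R = s_u·L_a·R = 89·16.90·14.2 = 21358.2 kN·m/m
M_D = W·d = 1230·5.15 = 6334.5 kN·m/m
FS = M_R / M_D = 21358.2 / 6334.5 = 3.372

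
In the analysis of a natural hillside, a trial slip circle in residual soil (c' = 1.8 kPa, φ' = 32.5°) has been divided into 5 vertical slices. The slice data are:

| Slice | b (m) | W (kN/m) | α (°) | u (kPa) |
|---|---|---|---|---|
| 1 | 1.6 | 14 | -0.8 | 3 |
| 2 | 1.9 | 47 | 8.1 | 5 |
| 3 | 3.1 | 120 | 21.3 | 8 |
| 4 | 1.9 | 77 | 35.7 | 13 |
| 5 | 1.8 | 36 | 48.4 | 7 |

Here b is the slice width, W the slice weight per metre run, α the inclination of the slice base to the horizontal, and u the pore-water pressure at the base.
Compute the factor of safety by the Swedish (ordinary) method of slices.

FS = 1.06

Ordinary method of slices: FS = Σ[c'·Δl_i + (W_i cosα_i − u_i·Δl_i)·tanφ'] / Σ W_i sinα_i, with Δl_i = b_i / cosα_i.
Slice 1: Δl = 1.6/cos(-0.8°) = 1.600 m; N'_1 = 14·cos(-0.8°) − 3·1.600 = 9.2; c'Δl = 2.88; W sinα = -0.2
Slice 2: Δl = 1.9/cos8.1° = 1.919 m; N'_2 = 47·cos8.1° − 5·1.919 = 36.9; c'Δl = 3.45; W sinα = 6.6
Slice 3: Δl = 3.1/cos21.3° = 3.327 m; N'_3 = 120·cos21.3° − 8·3.327 = 85.2; c'Δl = 5.99; W sinα = 43.6
Slice 4: Δl = 1.9/cos35.7° = 2.340 m; N'_4 = 77·cos35.7° − 13·2.340 = 32.1; c'Δl = 4.21; W sinα = 44.9
Slice 5: Δl = 1.8/cos48.4° = 2.711 m; N'_5 = 36·cos48.4° − 7·2.711 = 4.9; c'Δl = 4.88; W sinα = 26.9
Σc'Δl = 21.4 kN/m; ΣN' = 168.4 kN/m; ΣW sinα = 121.9 kN/m
Resisting = 21.4 + 168.4·tan32.5° = 21.4 + 107.3 = 128.7 kN/m
FS = 128.7 / 121.9 = 1.056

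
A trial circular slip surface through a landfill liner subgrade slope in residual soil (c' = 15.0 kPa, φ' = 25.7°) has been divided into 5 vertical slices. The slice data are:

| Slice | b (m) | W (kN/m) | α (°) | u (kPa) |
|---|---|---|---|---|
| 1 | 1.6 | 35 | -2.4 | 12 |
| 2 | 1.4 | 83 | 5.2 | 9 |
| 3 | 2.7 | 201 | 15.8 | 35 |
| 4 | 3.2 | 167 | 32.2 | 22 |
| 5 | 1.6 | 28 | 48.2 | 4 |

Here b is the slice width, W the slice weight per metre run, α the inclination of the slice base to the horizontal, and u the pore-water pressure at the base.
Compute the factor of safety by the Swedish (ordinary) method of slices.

FS = 1.75

Ordinary method of slices: FS = Σ[c'·Δl_i + (W_i cosα_i − u_i·Δl_i)·tanφ'] / Σ W_i sinα_i, with Δl_i = b_i / cosα_i.
Slice 1: Δl = 1.6/cos(-2.4°) = 1.601 m; N'_1 = 35·cos(-2.4°) − 12·1.601 = 15.8; c'Δl = 24.02; W sinα = -1.5
Slice 2: Δl = 1.4/cos5.2° = 1.406 m; N'_2 = 83·cos5.2° − 9·1.406 = 70.0; c'Δl = 21.09; W sinα = 7.5
Slice 3: Δl = 2.7/cos15.8° = 2.806 m; N'_3 = 201·cos15.8° − 35·2.806 = 95.2; c'Δl = 42.09; W sinα = 54.7
Slice 4: Δl = 3.2/cos32.2° = 3.782 m; N'_4 = 167·cos32.2° − 22·3.782 = 58.1; c'Δl = 56.72; W sinα = 89.0
Slice 5: Δl = 1.6/cos48.2° = 2.400 m; N'_5 = 28·cos48.2° − 4·2.400 = 9.1; c'Δl = 36.01; W sinα = 20.9
Σc'Δl = 179.9 kN/m; ΣN' = 248.1 kN/m; ΣW sinα = 170.6 kN/m
Resisting = 179.9 + 248.1·tan25.7° = 179.9 + 119.4 = 299.3 kN/m
FS = 299.3 / 170.6 = 1.754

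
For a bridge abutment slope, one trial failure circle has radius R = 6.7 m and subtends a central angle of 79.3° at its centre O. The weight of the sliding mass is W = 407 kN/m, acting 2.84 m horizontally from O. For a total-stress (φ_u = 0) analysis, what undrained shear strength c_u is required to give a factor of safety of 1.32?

c_u = 24.6 kPa

FS = c_u·L_a·R / (W·d), so c_u = FS·W·d / (L_a·R).
Arc length L_a = R·θ = 6.7·(79.3°·π/180) = 6.7·1.3840 = 9.27 m
c_u = 1.32·407·2.84 / (9.27·6.7) = 1525.8 / 62.13 = 24.56 kPa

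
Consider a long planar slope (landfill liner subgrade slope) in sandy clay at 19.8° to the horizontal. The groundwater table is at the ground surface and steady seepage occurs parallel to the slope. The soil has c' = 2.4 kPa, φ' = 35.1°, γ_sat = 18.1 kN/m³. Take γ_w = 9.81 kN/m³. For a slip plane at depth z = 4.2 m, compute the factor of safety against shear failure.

FS = 0.99

With seepage parallel to the slope and the water table at the surface, the effective normal stress on the slip plane uses the buoyant unit weight γ' = γ_sat − γ_w while the driving shear stress uses γ_sat:
FS = [c' + γ' z cos²β tanφ'] / [γ_sat z sinβ cosβ]
γ' = 18.1 − 9.81 = 8.29 kN/m³
Numerator = 2.4 + 8.29·4.2·cos²19.8°·tan35.1° = 2.4 + 8.29·4.2·0.8853·0.7028 = 24.063 kPa
Denominator = 18.1·4.2·sin19.8°·cos19.8° = 18.1·4.2·0.3387·0.9409 = 24.228 kPa
FS = 24.063 / 24.228 = 0.993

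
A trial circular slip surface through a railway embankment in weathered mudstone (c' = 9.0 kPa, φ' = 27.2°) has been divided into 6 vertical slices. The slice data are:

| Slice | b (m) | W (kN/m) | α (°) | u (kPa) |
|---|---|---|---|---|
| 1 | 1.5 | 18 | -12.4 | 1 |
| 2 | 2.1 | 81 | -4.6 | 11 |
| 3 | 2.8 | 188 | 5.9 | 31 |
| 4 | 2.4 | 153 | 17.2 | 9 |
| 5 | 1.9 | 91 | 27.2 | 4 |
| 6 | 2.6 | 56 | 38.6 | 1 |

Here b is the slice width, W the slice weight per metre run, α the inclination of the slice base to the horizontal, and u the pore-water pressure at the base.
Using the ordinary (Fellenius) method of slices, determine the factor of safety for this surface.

FS = 2.60

Ordinary method of slices: FS = Σ[c'·Δl_i + (W_i cosα_i − u_i·Δl_i)·tanφ'] / Σ W_i sinα_i, with Δl_i = b_i / cosα_i.
Slice 1: Δl = 1.5/cos(-12.4°) = 1.536 m; N'_1 = 18·cos(-12.4°) − 1·1.536 = 16.0; c'Δl = 13.82; W sinα = -3.9
Slice 2: Δl = 2.1/cos(-4.6°) = 2.107 m; N'_2 = 81·cos(-4.6°) − 11·2.107 = 57.6; c'Δl = 18.96; W sinα = -6.5
Slice 3: Δl = 2.8/cos5.9° = 2.815 m; N'_3 = 188·cos5.9° − 31·2.815 = 99.7; c'Δl = 25.33; W sinα = 19.3
Slice 4: Δl = 2.4/cos17.2° = 2.512 m; N'_4 = 153·cos17.2° − 9·2.512 = 123.5; c'Δl = 22.61; W sinα = 45.2
Slice 5: Δl = 1.9/cos27.2° = 2.136 m; N'_5 = 91·cos27.2° − 4·2.136 = 72.4; c'Δl = 19.23; W sinα = 41.6
Slice 6: Δl = 2.6/cos38.6° = 3.327 m; N'_6 = 56·cos38.6° − 1·3.327 = 40.4; c'Δl = 29.94; W sinα = 34.9
Σc'Δl = 129.9 kN/m; ΣN' = 409.7 kN/m; ΣW sinα = 130.7 kN/m
Resisting = 129.9 + 409.7·tan27.2° = 129.9 + 210.6 = 340.5 kN/m
FS = 340.5 / 130.7 = 2.604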